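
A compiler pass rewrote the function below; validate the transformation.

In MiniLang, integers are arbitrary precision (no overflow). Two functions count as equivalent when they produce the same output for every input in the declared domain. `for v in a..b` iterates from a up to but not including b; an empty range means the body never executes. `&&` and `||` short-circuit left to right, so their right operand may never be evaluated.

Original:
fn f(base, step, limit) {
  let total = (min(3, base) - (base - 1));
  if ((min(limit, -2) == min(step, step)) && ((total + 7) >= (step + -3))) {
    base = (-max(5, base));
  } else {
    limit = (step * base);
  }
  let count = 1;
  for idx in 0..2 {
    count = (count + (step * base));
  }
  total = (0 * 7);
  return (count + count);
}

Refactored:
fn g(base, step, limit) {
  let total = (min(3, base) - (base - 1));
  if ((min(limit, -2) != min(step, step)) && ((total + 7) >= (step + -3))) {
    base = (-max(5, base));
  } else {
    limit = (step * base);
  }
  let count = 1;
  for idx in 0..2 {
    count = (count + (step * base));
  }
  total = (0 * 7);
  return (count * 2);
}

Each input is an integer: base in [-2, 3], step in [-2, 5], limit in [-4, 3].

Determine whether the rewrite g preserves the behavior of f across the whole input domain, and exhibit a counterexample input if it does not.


Input base=-2, step=-2, limit=-4: 18 from f versus 42 from g.
verdict: not equivalent; witness: base=-2, step=-2, limit=-4


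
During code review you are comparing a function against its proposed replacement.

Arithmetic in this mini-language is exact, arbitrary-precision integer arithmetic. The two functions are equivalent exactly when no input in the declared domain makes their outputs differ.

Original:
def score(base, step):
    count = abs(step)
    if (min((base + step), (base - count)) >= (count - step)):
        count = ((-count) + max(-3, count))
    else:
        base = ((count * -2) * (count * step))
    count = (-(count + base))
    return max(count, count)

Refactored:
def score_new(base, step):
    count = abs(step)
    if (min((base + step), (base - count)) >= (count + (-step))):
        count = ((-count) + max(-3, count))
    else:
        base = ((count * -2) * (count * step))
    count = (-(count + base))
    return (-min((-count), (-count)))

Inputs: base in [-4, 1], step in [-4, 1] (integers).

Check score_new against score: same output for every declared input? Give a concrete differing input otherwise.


Equivalent — the differences include arithmetic usage differs; min/max/abs usage differs, yet no declared input distinguishes the two.
As a probe, take base=1, step=1: score runs count=1, then (min((base + step), (base - count)) >= (count - step)) is true, then count=0, then count=-1, then returns -1; score_new runs count=1, then (min((base + step), (base - count)) >= (count + (-step))) is true, then count=0, then count=-1, then returns -1; both end at -1.
An exhaustive pass over the 36 declared inputs shows identical outputs.
verdict: equivalent


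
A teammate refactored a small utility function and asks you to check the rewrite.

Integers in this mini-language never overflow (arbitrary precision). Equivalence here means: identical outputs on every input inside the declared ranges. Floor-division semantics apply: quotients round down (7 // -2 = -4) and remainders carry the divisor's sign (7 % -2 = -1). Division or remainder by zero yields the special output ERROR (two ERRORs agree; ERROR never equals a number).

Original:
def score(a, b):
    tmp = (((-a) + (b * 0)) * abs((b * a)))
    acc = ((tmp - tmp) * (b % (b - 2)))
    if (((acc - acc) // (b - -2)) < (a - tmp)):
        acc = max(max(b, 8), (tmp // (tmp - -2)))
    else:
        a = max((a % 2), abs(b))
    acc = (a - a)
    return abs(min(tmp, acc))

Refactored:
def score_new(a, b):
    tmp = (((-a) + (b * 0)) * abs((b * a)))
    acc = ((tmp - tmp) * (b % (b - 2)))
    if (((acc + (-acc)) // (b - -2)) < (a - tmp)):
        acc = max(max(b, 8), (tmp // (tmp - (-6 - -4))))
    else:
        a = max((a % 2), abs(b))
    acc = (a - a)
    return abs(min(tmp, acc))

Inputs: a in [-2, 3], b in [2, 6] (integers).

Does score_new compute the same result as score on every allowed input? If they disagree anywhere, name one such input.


Comparing the listings, the differences include: arithmetic usage differs, and constant usage differs.
As a probe, take a=-2, b=4: score runs tmp=16, then acc=0, then (((acc - acc) // (b - -2)) < (a - tmp)) is false, then a=4, then acc=0, then returns 0; score_new runs tmp=16, then acc=0, then (((acc + (-acc)) // (b - -2)) < (a - tmp)) is false, then a=4, then acc=0, then returns 0; both end at 0.
Across all 30 domain points the two functions coincide.
verdict: equivalent


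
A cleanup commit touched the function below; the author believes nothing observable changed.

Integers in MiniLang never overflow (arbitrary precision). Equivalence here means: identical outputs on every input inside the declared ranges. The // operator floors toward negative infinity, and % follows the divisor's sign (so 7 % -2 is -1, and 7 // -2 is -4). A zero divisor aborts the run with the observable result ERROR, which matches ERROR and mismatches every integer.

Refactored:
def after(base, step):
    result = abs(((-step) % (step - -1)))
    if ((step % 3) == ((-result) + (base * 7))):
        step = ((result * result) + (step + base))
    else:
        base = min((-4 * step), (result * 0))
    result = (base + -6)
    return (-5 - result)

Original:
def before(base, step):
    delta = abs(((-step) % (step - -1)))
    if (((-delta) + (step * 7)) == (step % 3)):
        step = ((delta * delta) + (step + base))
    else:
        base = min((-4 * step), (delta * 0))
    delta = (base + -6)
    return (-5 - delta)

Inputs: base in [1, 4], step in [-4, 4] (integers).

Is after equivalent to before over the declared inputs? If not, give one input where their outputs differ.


Consider the input base=1, step=0.
before: delta=0, then (((-delta) + (step * 7)) == (step % 3)) is true, then step=1, then delta=-5, then returns 0
after: result=0, then ((step % 3) == ((-result) + (base * 7))) is false, then base=0, then result=-6, then returns 1
0 vs 1 — the two versions disagree here.
verdict: not equivalent; witness: base=1, step=0


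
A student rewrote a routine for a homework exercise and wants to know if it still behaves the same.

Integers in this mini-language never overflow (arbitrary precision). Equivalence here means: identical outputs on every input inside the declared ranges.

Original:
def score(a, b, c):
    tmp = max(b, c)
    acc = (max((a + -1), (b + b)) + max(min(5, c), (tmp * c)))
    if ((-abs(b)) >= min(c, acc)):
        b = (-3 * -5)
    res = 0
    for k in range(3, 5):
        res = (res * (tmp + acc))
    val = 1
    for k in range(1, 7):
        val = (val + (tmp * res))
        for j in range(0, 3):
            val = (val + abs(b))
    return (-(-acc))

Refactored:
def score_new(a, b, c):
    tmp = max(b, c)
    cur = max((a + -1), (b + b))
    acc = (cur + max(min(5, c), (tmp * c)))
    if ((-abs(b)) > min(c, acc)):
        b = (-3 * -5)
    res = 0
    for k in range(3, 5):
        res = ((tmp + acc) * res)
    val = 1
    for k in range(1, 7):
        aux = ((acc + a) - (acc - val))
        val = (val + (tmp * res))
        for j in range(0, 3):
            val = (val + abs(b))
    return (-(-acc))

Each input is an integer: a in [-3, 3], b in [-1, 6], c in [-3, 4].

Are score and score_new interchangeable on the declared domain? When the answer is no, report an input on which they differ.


The one real change (`((-abs(b)) >= min(c, acc))` became `((-abs(b)) > min(c, acc))`) has no effect anywhere in the declared ranges; all 448 inputs agree.
verdict: equivalent


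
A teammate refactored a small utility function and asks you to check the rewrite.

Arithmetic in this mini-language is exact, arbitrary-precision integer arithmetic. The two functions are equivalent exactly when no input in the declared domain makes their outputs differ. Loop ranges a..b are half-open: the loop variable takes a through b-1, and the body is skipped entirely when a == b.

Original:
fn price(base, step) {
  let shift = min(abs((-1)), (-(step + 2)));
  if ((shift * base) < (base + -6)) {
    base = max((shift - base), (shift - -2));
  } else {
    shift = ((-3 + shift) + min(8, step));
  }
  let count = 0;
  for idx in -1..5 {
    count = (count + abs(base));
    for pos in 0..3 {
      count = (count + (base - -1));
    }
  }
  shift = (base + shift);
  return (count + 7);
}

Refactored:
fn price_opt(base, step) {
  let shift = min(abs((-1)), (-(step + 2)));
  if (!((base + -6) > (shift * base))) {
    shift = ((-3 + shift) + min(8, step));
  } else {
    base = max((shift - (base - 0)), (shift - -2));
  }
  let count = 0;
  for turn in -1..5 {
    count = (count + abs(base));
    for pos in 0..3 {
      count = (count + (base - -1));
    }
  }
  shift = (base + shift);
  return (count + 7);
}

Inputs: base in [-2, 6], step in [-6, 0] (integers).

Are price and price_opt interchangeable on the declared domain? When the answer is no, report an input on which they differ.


Behavior is preserved: although local variable names differ; boolean connective usage differs; arithmetic usage differs; comparison usage differs; constant usage differs, the outputs never diverge.
One worked example (base=6, step=0) — price: shift = -2; ((shift * base) < (base + -6)) -> true; base = 0; count = 0; [idx=-1]; count = 0; [pos=0]; count = 1; [pos=1]; count = 2; [pos=2]; count = 3; [idx=0]; count = 3; [pos=0]; count = 4; [pos=1]; count = 5; [pos=2]; count = 6; [idx=1]; count = 6; [pos=0]; count = 7; [pos=1]; count = 8; [pos=2]; count = 9; [idx=2]; count = 9; [pos=0]; count = 10; [pos=1]; count = 11; [pos=2]; count = 12; [idx=3]; count = 12; [pos=0]; count = 13; [pos=1]; count = 14; [pos=2]; count = 15; [idx=4]; count = 15; [pos=0]; count = 16; [pos=1]; count = 17; [pos=2]; count = 18; shift = -2; return 25; price_opt: shift = -2; (!((base + -6) > (shift * base))) -> false; base = 0; count = 0; [turn=-1]; count = 0; [pos=0]; count = 1; [pos=1]; count = 2; [pos=2]; count = 3; [turn=0]; count = 3; [pos=0]; count = 4; [pos=1]; count = 5; [pos=2]; count = 6; [turn=1]; count = 6; [pos=0]; count = 7; [pos=1]; count = 8; [pos=2]; count = 9; [turn=2]; count = 9; [pos=0]; count = 10; [pos=1]; count = 11; [pos=2]; count = 12; [turn=3]; count = 12; [pos=0]; count = 13; [pos=1]; count = 14; [pos=2]; count = 15; [turn=4]; count = 15; [pos=0]; count = 16; [pos=1]; count = 17; [pos=2]; count = 18; shift = -2; return 25; agreement on 25.
Sweeping the whole domain (63 inputs) finds no disagreement.
verdict: equivalent


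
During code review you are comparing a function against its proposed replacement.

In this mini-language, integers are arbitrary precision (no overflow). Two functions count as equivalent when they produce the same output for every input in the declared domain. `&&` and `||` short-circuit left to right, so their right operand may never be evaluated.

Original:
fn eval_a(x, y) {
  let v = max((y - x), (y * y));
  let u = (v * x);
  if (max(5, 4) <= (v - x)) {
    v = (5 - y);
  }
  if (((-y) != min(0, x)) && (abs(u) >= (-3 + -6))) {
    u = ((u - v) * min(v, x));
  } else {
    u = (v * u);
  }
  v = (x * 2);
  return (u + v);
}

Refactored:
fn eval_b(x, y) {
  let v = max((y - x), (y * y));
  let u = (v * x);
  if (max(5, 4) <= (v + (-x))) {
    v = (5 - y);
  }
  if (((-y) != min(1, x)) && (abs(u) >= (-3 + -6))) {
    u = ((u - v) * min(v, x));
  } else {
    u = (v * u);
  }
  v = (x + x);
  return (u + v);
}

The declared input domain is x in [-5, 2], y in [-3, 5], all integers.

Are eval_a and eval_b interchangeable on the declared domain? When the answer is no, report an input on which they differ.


Take x=1, y=-1.
eval_a: v becomes 1; next u becomes 1; next (max(5, 4) <= (v - x)) evaluates to false; next (((-y) != min(0, x)) && (abs(u) >= (-3 + -6))) evaluates to true; next u becomes 0; next v becomes 2; next final value 2
eval_b: v becomes 1; next u becomes 1; next (max(5, 4) <= (v + (-x))) evaluates to false; next (((-y) != min(1, x)) && (abs(u) >= (-3 + -6))) evaluates to false; next u becomes 1; next v becomes 2; next final value 3
2 and 3 differ, so these are not the same function on this domain.
verdict: not equivalent; witness: x=1, y=-1


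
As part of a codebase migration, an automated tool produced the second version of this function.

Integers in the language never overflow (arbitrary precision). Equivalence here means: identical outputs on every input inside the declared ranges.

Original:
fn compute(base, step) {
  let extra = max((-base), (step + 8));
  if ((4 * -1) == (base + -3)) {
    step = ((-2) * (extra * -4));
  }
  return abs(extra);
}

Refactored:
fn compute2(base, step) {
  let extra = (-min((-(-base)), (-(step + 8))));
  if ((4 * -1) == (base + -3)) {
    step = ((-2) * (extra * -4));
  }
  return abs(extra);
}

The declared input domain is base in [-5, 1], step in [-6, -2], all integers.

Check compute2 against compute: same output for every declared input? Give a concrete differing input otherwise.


The two versions differ — the changes include min/max/abs usage differs.
Spot check at base=0, step=-4 — compute: extra := 4 | ((4 * -1) == (base + -3)): false | result 4. compute2: extra := 4 | ((4 * -1) == (base + -3)): false | result 4. Both give 4.
Every one of the 35 inputs gives matching results.
verdict: equivalent


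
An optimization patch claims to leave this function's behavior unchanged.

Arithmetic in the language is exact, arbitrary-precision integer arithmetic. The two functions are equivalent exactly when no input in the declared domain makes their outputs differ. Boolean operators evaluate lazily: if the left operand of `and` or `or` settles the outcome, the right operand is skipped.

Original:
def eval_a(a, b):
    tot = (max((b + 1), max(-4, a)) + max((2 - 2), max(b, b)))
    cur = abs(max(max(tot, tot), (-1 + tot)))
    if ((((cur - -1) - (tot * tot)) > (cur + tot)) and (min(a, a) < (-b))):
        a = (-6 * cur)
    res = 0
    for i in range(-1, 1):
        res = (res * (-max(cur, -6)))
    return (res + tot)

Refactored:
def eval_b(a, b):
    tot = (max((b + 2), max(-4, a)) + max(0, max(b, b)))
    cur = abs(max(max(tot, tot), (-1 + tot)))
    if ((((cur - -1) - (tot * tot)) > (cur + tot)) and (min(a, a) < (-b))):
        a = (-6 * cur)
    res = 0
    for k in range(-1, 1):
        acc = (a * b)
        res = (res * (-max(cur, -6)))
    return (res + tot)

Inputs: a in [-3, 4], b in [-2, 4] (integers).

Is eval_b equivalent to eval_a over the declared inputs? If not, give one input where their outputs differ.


Not equivalent: a=-3, b=-2 separates them (-1 vs 0).
eval_a: tot becomes -1; next cur becomes 1; next ((((cur - -1) - (tot * tot)) > (cur + tot)) and (min(a, a) < (-b))) evaluates to true; next a becomes -6; next res becomes 0; next at i=-1:; next res becomes 0; next at i=0:; next res becomes 0; next final value -1
eval_b: tot becomes 0; next cur becomes 0; next ((((cur - -1) - (tot * tot)) > (cur + tot)) and (min(a, a) < (-b))) evaluates to true; next a becomes 0; next res becomes 0; next at k=-1:; next acc becomes 0; next res becomes 0; next at k=0:; next acc becomes 0; next res becomes 0; next final value 0
verdict: not equivalent; witness: a=-3, b=-2


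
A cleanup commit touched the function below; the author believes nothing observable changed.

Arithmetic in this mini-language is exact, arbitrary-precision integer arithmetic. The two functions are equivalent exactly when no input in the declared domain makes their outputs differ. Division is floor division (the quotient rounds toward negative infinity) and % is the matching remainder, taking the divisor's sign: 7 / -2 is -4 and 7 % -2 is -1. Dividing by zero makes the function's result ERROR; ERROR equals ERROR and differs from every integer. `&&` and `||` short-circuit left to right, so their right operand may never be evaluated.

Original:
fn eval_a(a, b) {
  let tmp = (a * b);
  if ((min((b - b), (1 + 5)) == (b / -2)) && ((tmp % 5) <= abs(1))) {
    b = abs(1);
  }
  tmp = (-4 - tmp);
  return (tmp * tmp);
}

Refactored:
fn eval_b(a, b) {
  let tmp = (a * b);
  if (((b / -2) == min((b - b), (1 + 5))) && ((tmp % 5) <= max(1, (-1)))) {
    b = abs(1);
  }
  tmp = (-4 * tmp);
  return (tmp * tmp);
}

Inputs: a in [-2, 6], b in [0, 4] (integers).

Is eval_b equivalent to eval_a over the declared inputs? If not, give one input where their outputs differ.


Take a=-2, b=0.
eval_a: tmp := 0 | ((min((b - b), (1 + 5)) == (b / -2)) && ((tmp % 5) <= abs(1))): true | b := 1 | tmp := -4 | result 16
eval_b: tmp := 0 | (((b / -2) == min((b - b), (1 + 5))) && ((tmp % 5) <= max(1, (-1)))): true | b := 1 | tmp := 0 | result 0
16 against 0: the behavior changed.
verdict: not equivalent; witness: a=-2, b=0


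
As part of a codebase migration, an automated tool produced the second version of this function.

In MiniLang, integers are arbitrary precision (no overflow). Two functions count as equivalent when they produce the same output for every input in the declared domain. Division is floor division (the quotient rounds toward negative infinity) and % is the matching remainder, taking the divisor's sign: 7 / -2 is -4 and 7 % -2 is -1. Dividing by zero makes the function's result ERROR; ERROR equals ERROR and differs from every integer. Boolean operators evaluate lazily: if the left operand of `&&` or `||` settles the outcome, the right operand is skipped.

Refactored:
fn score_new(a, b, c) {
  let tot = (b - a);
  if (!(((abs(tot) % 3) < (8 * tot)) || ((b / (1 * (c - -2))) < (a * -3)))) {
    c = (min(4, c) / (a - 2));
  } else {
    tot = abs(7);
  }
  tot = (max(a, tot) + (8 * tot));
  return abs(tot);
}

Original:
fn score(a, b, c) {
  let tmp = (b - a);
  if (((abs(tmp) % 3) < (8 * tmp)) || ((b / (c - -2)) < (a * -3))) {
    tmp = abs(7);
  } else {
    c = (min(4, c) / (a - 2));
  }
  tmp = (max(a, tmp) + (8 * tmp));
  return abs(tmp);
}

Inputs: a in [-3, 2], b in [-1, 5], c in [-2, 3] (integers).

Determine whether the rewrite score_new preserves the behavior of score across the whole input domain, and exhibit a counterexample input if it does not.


This is a faithful refactor — arithmetic usage differs; also boolean connective usage differs; also local variable names differ; also constant usage differs, but the computed results match everywhere.
Spot check at a=-3, b=-1, c=2 — score: tmp := 2 | (((abs(tmp) % 3) < (8 * tmp)) || ((b / (c - -2)) < (a * -3))): true | tmp := 7 | tmp := 63 | result 63. score_new: tot := 2 | (!(((abs(tot) % 3) < (8 * tot)) || ((b / (1 * (c - -2))) < (a * -3)))): false | tot := 7 | tot := 63 | result 63. Both give 63.
Every one of the 252 inputs gives matching results.
verdict: equivalent


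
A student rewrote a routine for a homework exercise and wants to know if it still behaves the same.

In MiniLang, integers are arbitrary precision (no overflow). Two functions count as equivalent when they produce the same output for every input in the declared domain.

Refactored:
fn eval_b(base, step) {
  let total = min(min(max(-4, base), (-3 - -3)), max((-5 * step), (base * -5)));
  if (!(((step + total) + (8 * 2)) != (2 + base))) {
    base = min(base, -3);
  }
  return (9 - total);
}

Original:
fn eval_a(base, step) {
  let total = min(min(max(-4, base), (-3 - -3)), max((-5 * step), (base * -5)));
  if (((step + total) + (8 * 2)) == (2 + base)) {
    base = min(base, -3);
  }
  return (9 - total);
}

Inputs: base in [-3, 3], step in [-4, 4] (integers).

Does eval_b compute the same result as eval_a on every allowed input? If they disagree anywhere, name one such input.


Side by side, the visible changes include: boolean connective usage differs; and comparison usage differs.
Spot check at base=-2, step=-3 — eval_a: total becomes -2; next (((step + total) + (8 * 2)) == (2 + base)) evaluates to false; next final value 11. eval_b: total becomes -2; next (!(((step + total) + (8 * 2)) != (2 + base))) evaluates to false; next final value 11. Both give 11.
Every one of the 63 inputs gives matching results.
verdict: equivalent


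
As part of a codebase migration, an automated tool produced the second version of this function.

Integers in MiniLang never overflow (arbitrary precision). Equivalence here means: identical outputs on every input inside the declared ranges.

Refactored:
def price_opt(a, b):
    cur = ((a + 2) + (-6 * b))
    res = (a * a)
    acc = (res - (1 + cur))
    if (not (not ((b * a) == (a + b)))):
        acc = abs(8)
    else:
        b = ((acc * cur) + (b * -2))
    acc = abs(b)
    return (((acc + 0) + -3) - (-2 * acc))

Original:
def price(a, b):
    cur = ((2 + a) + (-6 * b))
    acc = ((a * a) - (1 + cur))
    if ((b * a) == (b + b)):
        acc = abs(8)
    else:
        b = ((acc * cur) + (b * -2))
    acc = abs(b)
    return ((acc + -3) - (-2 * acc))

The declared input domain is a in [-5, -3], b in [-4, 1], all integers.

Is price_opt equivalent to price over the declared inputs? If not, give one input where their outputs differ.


The rewrite breaks on a=-5, b=0, where the results are -3 and 240.
price: cur = -3; acc = 27; ((b * a) == (b + b)) -> true; acc = 8; acc = 0; return -3
price_opt: cur = -3; res = 25; acc = 27; (not (not ((b * a) == (a + b)))) -> false; b = -81; acc = 81; return 240
verdict: not equivalent; witness: a=-5, b=0


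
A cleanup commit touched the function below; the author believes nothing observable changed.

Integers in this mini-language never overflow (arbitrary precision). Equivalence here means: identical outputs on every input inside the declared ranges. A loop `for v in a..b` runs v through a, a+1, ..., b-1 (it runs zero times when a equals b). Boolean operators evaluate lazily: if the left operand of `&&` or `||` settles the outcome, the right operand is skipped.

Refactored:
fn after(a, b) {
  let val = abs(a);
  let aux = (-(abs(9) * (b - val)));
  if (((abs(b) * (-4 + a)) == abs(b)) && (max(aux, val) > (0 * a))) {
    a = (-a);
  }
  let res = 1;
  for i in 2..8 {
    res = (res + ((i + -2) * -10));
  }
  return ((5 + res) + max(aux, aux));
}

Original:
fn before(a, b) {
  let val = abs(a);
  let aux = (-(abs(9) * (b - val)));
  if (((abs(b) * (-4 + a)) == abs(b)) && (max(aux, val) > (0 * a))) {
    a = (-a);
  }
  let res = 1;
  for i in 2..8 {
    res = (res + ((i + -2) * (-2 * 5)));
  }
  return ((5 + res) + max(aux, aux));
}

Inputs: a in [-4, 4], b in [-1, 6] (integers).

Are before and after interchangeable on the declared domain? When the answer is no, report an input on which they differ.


Changes here: arithmetic usage differs, plus constant usage differs; the full 72-point sweep finds no disagreement.
verdict: equivalent


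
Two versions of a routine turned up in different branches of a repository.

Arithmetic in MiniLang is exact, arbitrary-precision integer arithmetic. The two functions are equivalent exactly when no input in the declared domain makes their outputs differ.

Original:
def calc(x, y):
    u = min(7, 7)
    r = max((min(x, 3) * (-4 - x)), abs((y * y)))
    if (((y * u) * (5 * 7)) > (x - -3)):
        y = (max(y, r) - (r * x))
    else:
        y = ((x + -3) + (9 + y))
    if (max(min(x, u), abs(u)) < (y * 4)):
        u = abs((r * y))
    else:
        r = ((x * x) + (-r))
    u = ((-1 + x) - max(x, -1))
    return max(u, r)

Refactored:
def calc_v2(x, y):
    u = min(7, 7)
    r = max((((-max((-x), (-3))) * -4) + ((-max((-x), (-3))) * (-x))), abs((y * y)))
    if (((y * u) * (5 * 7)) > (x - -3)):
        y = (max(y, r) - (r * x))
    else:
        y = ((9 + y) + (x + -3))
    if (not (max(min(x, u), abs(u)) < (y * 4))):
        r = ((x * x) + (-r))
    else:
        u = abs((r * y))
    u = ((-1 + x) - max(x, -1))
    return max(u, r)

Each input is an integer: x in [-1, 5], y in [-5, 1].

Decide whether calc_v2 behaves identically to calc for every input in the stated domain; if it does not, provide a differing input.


Equivalent — the differences include boolean connective usage differs, and min/max/abs usage differs, and constant usage differs, and arithmetic usage differs, yet no declared input distinguishes the two.
One worked example (x=4, y=1) — calc: u becomes 7; next r becomes 1; next (((y * u) * (5 * 7)) > (x - -3)) evaluates to true; next y becomes -3; next (max(min(x, u), abs(u)) < (y * 4)) evaluates to false; next r becomes 15; next u becomes -1; next final value 15; calc_v2: u becomes 7; next r becomes 1; next (((y * u) * (5 * 7)) > (x - -3)) evaluates to true; next y becomes -3; next (not (max(min(x, u), abs(u)) < (y * 4))) evaluates to true; next r becomes 15; next u becomes -1; next final value 15; agreement on 15.
An exhaustive pass over the 49 declared inputs shows identical outputs.
verdict: equivalent


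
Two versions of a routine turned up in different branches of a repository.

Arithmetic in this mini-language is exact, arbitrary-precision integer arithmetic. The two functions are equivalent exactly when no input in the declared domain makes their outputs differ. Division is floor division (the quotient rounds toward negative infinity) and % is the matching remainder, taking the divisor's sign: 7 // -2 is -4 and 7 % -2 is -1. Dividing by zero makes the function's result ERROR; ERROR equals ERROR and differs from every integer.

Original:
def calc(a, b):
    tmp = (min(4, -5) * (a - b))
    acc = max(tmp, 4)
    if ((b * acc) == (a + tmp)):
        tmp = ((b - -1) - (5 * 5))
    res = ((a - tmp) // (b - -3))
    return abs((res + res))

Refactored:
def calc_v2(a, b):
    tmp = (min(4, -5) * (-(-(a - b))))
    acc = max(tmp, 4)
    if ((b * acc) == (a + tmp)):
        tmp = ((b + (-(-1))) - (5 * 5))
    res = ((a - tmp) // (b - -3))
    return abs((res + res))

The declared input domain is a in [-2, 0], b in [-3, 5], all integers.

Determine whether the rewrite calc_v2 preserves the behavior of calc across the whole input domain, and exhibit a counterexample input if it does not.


Side by side, the visible changes include: arithmetic usage differs.
Tracing a=-2, b=4: calc: tmp = 30; acc = 30; ((b * acc) == (a + tmp)) -> false; res = -5; return 10 | calc_v2: tmp = 30; acc = 30; ((b * acc) == (a + tmp)) -> false; res = -5; return 10 — matching result 10.
An exhaustive pass over the 27 declared inputs shows identical outputs.
verdict: equivalent


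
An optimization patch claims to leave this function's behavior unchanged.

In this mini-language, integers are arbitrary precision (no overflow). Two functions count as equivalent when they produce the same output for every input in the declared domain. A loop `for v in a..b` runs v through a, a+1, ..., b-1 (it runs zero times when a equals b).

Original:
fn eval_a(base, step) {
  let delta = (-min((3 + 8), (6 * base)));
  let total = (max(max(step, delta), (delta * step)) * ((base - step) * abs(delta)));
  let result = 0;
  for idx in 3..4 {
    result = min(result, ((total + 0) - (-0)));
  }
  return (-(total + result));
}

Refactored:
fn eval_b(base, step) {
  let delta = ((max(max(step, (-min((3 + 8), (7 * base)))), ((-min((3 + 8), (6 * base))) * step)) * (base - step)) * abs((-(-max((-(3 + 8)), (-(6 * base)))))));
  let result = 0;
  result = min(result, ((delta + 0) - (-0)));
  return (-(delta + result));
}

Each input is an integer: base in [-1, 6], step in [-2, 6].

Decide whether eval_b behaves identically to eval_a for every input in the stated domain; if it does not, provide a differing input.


The rewrite breaks on base=-1, step=-2, where the results are -36 and -42.
eval_a: delta becomes 6; next total becomes 36; next result becomes 0; next at idx=3:; next result becomes 0; next final value -36
eval_b: delta becomes 42; next result becomes 0; next result becomes 0; next final value -42
verdict: not equivalent; witness: base=-1, step=-2


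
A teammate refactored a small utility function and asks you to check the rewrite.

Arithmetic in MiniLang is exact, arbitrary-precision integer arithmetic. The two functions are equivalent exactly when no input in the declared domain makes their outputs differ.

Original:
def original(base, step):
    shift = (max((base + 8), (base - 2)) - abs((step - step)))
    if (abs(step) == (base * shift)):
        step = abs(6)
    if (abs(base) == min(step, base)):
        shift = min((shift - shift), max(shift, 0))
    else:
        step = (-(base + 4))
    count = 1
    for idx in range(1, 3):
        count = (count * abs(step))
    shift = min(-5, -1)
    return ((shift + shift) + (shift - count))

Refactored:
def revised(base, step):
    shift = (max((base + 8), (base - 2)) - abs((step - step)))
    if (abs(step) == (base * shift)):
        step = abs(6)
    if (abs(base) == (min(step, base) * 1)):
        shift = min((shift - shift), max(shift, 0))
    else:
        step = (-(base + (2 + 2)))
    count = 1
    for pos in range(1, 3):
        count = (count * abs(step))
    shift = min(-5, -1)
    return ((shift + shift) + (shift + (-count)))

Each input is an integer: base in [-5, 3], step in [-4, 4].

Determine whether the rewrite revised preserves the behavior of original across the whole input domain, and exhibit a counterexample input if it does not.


Differences: constant usage differs, and arithmetic usage differs, and local variable names differ — yet all 81 inputs agree.
verdict: equivalent


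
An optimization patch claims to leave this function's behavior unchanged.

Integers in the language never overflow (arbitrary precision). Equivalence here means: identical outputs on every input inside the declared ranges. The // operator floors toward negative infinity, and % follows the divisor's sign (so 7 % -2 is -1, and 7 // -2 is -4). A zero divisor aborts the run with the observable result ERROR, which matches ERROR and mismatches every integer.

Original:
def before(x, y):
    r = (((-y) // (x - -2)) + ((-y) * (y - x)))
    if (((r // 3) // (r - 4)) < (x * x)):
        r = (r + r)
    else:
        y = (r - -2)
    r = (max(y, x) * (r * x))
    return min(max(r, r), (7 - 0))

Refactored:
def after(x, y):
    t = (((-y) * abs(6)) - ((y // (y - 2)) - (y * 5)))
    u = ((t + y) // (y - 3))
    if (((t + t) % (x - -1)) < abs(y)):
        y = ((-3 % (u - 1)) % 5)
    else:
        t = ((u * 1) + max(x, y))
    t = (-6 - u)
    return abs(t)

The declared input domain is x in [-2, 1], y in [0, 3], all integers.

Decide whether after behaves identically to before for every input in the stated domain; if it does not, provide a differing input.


Run the pair on x=-2, y=0.
before: hits division by zero so the output is ERROR
after: t becomes 0; next u becomes 0; next (((t + t) % (x - -1)) < abs(y)) evaluates to false; next t becomes 0; next t becomes -6; next final value 6
ERROR against 6: the behavior changed.
verdict: not equivalent; witness: x=-2, y=0


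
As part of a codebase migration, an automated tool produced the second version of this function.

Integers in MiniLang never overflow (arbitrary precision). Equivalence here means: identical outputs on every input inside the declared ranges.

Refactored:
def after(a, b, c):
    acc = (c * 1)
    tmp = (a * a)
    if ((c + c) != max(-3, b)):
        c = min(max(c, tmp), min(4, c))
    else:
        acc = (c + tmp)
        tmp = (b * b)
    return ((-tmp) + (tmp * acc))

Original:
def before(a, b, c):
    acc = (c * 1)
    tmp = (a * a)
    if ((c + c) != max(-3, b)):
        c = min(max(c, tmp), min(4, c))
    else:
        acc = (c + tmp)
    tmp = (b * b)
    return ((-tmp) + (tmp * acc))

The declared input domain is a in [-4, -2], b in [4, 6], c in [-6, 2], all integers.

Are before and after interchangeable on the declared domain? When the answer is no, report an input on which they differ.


The rewrite breaks on a=-4, b=5, c=-6, where the results are -175 and -112.
before: acc = -6; tmp = 16; ((c + c) != max(-3, b)) -> true; c = -6; tmp = 25; return -175
after: acc = -6; tmp = 16; ((c + c) != max(-3, b)) -> true; c = -6; return -112
verdict: not equivalent; witness: a=-4, b=5, c=-6


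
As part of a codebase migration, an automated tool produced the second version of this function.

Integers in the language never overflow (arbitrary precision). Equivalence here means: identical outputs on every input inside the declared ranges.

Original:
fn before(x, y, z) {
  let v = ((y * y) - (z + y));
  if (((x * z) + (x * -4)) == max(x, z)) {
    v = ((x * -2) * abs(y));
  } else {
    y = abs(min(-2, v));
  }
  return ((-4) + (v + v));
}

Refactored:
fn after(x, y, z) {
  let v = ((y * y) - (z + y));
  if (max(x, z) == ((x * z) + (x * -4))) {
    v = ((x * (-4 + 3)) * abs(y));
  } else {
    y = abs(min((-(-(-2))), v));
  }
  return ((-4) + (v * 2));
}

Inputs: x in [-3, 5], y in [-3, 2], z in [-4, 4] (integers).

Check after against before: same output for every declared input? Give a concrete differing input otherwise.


At x=-3, y=-3, z=3: before gives 32, after gives 14.
verdict: not equivalent; witness: x=-3, y=-3, z=3


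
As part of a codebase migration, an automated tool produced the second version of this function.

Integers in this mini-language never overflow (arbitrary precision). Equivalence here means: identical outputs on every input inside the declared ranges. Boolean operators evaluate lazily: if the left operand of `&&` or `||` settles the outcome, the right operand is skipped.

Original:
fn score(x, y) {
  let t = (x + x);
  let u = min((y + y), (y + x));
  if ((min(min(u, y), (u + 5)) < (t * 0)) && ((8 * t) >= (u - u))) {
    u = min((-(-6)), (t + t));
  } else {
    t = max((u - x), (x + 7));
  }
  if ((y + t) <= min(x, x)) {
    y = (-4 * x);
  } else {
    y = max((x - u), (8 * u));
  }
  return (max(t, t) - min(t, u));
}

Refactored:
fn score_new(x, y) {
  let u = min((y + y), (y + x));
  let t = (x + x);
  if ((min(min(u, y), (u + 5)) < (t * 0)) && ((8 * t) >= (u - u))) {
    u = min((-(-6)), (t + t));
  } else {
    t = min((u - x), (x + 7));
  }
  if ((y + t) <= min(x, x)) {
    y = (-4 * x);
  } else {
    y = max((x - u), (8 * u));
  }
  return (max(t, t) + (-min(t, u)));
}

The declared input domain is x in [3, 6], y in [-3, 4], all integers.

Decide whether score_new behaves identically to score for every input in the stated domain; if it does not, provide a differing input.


There is a counterexample at x=3, y=0: 10 on one side, 0 on the other.
score: t = 6; u = 0; ((min(min(u, y), (u + 5)) < (t * 0)) && ((8 * t) >= (u - u))) -> false; t = 10; ((y + t) <= min(x, x)) -> false; y = 3; return 10
score_new: u = 0; t = 6; ((min(min(u, y), (u + 5)) < (t * 0)) && ((8 * t) >= (u - u))) -> false; t = -3; ((y + t) <= min(x, x)) -> true; y = -12; return 0
verdict: not equivalent; witness: x=3, y=0


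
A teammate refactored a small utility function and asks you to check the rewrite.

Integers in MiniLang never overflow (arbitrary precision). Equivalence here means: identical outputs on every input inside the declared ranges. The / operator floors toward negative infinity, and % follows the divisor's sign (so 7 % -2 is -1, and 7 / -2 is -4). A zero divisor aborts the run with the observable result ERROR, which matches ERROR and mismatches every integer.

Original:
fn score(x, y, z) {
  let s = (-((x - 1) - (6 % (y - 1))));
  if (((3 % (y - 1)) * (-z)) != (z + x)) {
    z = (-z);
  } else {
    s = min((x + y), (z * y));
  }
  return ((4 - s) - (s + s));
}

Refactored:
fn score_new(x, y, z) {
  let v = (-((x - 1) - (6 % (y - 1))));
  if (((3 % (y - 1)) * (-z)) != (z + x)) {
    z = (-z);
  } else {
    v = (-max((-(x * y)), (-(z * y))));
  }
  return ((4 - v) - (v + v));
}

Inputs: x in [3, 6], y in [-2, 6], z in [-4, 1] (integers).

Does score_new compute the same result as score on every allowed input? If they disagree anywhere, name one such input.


x=3, y=-2, z=-3 yields 1 from score but 22 from score_new.
verdict: not equivalent; witness: x=3, y=-2, z=-3


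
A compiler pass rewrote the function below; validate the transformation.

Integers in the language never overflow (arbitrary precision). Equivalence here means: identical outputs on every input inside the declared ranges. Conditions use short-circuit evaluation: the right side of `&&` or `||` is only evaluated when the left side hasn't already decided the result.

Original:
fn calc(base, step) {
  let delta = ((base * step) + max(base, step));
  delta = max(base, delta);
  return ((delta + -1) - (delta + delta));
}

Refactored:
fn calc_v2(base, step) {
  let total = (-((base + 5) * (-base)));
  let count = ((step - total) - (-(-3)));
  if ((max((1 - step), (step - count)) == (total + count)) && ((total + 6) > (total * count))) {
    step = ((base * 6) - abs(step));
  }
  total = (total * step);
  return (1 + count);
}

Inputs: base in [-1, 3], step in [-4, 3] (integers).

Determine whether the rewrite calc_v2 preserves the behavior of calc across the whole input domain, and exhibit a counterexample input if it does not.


Take base=-1, step=-4.
calc: delta = 3; delta = 3; return -4
calc_v2: total = -4; count = -3; ((max((1 - step), (step - count)) == (total + count)) && ((total + 6) > (total * count))) -> false; total = 16; return -2
-4 vs -2 — the two versions disagree here.
verdict: not equivalent; witness: base=-1, step=-4


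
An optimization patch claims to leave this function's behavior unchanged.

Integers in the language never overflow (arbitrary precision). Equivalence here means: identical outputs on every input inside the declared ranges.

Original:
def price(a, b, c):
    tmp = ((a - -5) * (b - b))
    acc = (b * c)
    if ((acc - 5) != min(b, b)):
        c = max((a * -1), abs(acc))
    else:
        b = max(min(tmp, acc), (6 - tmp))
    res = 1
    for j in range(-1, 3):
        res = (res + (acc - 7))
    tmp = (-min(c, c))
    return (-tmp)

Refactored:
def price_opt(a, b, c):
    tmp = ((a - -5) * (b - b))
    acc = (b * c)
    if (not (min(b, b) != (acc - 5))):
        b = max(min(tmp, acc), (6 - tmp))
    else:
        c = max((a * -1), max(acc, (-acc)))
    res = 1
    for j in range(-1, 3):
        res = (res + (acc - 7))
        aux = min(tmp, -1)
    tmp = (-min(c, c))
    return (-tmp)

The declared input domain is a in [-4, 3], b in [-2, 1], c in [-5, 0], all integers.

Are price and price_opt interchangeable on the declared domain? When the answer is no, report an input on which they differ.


The two are interchangeable: local variable names differ; statement counts differ; boolean connective usage differs; constant usage differs; min/max/abs usage differs, and every declared input agrees.
As a probe, take a=-4, b=-2, c=-3: price runs tmp = 0; acc = 6; ((acc - 5) != min(b, b)) -> true; c = 6; res = 1; [j=-1]; res = 0; [j=0]; res = -1; [j=1]; res = -2; [j=2]; res = -3; tmp = -6; return 6; price_opt runs tmp = 0; acc = 6; (not (min(b, b) != (acc - 5))) -> false; c = 6; res = 1; [j=-1]; res = 0; aux = -1; [j=0]; res = -1; aux = -1; [j=1]; res = -2; aux = -1; [j=2]; res = -3; aux = -1; tmp = -6; return 6; both end at 6.
Sweeping the whole domain (192 inputs) finds no disagreement.
verdict: equivalent


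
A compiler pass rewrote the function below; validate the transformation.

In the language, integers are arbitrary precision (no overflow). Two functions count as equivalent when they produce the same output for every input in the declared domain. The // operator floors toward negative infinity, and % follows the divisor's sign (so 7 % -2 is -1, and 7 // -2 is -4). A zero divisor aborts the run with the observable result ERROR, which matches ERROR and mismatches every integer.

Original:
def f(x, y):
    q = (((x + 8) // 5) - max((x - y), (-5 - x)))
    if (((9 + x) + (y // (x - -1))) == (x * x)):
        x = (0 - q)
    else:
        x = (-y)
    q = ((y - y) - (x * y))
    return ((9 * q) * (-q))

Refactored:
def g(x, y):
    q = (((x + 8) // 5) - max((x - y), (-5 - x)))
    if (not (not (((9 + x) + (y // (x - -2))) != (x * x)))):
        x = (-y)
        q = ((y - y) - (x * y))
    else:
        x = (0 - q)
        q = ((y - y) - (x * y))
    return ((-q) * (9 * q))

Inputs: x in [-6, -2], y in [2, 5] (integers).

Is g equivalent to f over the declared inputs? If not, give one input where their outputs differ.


Not equivalent: x=-2, y=2 separates them (-144 vs ERROR).
f: q := 4 | (((9 + x) + (y // (x - -1))) == (x * x)): false | x := -2 | q := 4 | result -144
g: q := 4 | divide-by-zero, output ERROR
verdict: not equivalent; witness: x=-2, y=2
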